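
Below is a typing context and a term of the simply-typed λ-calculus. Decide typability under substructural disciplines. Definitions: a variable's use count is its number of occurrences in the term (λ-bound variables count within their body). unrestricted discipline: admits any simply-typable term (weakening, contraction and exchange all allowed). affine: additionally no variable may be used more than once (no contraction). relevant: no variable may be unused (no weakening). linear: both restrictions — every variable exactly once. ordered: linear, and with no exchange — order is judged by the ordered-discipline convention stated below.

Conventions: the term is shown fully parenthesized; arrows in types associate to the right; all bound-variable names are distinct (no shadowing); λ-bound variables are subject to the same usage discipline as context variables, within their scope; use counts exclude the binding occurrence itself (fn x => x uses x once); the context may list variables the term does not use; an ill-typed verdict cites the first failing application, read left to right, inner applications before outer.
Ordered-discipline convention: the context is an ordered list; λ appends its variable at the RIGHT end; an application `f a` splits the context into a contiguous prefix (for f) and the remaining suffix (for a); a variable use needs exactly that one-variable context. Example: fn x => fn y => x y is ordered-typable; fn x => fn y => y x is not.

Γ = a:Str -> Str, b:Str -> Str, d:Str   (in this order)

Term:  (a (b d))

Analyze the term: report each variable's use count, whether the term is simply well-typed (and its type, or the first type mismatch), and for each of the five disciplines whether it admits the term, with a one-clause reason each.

usage: a=1, b=1, d=1
uses in reading order: a, b, d
typing: well-typed at Str
ordered ✓ (a, b, d: once each, no exchange needed)
linear ✓ (single use per variable (a, b, d))
affine ✓ (no duplicate uses among a, b, d)
relevant ✓ (a, b, d: all used, weakening unneeded)
unrestricted ✓ (type-checks (Str) and nothing is barred)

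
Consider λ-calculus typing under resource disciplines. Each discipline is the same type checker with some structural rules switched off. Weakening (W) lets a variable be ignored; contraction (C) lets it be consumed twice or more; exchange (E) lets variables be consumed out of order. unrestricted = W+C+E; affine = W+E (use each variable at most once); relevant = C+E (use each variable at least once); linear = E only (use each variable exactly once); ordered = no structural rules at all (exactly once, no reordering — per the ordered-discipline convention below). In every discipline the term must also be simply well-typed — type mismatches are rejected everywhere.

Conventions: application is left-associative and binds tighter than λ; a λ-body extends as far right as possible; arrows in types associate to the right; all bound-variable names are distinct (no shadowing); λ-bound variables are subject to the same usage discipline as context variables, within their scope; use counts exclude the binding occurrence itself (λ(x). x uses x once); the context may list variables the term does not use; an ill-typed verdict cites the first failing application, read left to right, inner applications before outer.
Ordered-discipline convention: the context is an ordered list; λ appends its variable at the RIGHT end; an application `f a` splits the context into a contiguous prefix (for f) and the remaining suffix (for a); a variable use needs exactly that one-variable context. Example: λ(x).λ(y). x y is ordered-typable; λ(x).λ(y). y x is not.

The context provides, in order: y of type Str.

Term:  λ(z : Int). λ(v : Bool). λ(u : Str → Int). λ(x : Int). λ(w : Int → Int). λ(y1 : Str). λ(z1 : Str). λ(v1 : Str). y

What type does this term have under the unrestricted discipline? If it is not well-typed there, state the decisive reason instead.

term : Int → Bool → (Str → Int) → Int → (Int → Int) → Str → Str → Str → Str
variable uses: y ×1; z [bound] ×0; v [bound] ×0; u [bound] ×0; x [bound] ×0; w [bound] ×0; y1 [bound] ×0; z1 [bound] ×0; v1 [bound] ×0
use order (left to right): y
typing: well-typed — term : Int → Bool → (Str → Int) → Int → (Int → Int) → Str → Str → Str → Str
per-discipline verdicts: ordered ✗ | linear ✗ | affine ✓ | relevant ✗ | unrestricted ✓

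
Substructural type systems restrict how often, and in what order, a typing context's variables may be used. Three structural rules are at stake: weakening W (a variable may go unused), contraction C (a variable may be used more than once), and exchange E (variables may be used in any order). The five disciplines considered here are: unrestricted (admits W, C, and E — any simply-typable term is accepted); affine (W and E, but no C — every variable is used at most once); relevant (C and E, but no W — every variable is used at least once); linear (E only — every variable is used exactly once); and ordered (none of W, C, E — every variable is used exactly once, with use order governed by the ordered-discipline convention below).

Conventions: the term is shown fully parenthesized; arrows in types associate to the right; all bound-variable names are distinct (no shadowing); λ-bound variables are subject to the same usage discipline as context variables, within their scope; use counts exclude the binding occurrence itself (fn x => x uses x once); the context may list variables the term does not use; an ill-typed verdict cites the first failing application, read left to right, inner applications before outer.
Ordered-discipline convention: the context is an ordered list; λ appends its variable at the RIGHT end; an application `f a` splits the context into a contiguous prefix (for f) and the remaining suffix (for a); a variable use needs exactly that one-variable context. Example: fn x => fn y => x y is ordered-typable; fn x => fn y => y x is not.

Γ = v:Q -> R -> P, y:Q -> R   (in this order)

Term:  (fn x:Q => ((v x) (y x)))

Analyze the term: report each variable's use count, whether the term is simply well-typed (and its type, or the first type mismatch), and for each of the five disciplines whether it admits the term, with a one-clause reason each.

usage: v=1; y=1; x (λ-bound)=2
uses in reading order: v, x, y, x
typing: well-typed — term : Q -> P
ordered: ✗ — repeated use of x ×2
linear: ✗ — repeated use of x ×2
affine: ✗ — repeated use of x ×2
relevant: ✓ — every one of v, y, x appears
unrestricted: ✓ — typability at Q -> P is all that's needed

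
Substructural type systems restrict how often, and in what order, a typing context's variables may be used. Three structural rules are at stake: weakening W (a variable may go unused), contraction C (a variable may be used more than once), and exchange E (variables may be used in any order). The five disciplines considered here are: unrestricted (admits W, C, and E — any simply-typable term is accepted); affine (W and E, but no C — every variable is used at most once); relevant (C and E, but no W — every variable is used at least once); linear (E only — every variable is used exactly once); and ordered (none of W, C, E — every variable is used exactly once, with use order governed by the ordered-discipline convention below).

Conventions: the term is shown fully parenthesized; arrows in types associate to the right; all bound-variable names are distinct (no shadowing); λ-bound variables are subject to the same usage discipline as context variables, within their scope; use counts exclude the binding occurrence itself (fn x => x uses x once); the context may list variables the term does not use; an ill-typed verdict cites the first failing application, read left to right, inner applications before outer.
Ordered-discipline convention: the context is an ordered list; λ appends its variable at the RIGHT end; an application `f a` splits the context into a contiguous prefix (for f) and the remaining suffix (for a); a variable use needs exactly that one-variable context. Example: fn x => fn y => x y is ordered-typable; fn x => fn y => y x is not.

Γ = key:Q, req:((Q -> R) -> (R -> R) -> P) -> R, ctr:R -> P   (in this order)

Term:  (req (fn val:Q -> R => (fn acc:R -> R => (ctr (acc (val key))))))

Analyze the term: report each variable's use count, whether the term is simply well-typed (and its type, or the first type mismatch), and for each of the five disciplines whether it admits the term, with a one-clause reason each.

use counts: key: 1, req: 1, ctr: 1, val (λ-bound): 1, acc (λ-bound): 1
use order (left to right): req, ctr, acc, val, key
typing: well-typed — term : R
ordered: ✗ — no contiguous prefix/suffix split fits req, ctr, acc, val, key
linear: ✓ — key, req, ctr, val, acc: one use apiece
affine: ✓ — none of key, req, ctr, val, acc used more than once
relevant: ✓ — none of key, req, ctr, val, acc goes unused
unrestricted: ✓ — simply typable at R; W, C, E all held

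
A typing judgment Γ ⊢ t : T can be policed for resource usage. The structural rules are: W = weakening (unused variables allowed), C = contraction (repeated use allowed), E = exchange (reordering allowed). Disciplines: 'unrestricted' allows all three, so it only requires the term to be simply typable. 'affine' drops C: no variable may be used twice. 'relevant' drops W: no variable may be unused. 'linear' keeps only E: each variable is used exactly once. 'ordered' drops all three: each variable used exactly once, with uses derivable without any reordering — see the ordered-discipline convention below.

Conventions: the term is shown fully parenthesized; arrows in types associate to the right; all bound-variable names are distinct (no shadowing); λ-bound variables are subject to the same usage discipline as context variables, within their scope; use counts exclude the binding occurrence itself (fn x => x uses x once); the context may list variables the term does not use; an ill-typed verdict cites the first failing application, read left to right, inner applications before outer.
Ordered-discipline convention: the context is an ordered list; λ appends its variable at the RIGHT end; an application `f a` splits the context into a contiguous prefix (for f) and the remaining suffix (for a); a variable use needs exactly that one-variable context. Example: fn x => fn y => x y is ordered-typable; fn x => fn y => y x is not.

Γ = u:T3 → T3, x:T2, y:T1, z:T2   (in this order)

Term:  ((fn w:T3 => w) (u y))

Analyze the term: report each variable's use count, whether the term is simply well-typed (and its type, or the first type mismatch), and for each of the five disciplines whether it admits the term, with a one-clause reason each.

counts: u ×1, x ×0, y ×1, z ×0, w (bound) ×1
use order (left to right): w, u, y
typing: ill-typed: an application expects T3 but receives T1
ordered: ✗ — not simply typable
linear: ✗ — fails simple typing
affine: ✗ — a type mismatch blocks all five
relevant: ✗ — the type mismatch rejects it
unrestricted: ✗ — not simply typable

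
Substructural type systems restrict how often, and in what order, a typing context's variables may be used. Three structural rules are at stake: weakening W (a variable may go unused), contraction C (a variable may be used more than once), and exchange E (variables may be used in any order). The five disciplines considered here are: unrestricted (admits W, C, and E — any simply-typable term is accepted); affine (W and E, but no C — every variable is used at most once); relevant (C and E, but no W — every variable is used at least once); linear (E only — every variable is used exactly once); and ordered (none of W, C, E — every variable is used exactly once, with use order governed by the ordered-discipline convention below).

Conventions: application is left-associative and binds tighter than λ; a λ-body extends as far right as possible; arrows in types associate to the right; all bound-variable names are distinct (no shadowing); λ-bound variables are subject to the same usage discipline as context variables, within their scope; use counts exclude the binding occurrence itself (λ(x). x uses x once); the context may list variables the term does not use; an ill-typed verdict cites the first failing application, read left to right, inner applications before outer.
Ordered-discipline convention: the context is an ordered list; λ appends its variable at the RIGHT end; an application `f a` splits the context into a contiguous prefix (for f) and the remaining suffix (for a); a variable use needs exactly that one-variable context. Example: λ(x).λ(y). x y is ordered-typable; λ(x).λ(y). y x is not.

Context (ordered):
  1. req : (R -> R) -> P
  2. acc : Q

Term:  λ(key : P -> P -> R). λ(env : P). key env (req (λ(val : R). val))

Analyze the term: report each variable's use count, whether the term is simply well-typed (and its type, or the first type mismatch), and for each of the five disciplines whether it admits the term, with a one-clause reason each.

usage: req ×1; acc ×0; key (bound) ×1; env (bound) ×1; val (bound) ×1
uses in reading order: key, env, req, val
typing: ✓ — (P -> P -> R) -> P -> R
ordered: ✗, unused: acc — weakening required
linear: ✗, unused: acc — weakening required
affine: ✓, no duplicate uses among req, acc, key, env, val
relevant: ✗, unused: acc — weakening required
unrestricted: ✓, simply typable at (P -> P -> R) -> P -> R; W, C, E all held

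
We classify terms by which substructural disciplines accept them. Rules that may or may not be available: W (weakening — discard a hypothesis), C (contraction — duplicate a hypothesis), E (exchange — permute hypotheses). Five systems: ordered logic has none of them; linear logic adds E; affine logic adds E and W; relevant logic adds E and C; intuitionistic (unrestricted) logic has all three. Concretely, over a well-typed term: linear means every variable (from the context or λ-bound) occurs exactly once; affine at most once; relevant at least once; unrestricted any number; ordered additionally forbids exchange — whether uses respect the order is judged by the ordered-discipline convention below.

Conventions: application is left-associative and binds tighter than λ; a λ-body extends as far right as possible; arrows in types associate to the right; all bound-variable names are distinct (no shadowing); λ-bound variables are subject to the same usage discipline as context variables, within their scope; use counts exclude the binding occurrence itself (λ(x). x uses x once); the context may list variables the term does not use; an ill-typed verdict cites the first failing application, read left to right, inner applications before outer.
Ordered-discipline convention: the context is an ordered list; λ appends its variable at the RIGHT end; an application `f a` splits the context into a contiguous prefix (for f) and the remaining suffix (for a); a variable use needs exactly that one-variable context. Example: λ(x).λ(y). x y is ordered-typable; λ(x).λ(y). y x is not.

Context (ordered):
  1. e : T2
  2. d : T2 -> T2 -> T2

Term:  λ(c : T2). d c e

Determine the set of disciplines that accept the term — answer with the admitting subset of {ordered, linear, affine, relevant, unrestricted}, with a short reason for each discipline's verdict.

admitted by: linear, affine, relevant, unrestricted
counts: e=1; d=1; c [bound]=1
order of uses: d, c, e
typing: well-typed at T2 -> T2
ordered: ✗, no ordered split (uses run d, c, e)
linear: ✓, each of e, d, c used exactly once
affine: ✓, at most one use each (e, d, c)
relevant: ✓, none of e, d, c goes unused
unrestricted: ✓, type-checks (T2 -> T2) and nothing is barred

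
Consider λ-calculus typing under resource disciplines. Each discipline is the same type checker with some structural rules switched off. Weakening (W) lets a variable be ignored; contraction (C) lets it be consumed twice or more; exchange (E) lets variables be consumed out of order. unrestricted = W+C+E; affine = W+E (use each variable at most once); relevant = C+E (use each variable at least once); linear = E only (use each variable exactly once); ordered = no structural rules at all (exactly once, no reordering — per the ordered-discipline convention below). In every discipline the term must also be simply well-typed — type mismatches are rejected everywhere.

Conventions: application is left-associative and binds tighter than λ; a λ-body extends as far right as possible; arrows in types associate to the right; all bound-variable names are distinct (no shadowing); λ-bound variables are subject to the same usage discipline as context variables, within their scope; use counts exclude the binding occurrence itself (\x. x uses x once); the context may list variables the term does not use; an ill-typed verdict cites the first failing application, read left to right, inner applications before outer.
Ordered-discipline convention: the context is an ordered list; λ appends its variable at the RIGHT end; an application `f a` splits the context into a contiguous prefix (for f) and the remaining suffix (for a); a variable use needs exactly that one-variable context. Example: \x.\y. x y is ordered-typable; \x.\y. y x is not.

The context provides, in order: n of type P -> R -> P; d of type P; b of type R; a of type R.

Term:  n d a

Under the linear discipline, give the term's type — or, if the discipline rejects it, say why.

not well-typed under linear — needs weakening: b unused
counts: n=1; d=1; b=0; a=1
uses in reading order: n, d, a
typing: the term checks, with type P
across the five disciplines: ordered ✗ | linear ✗ | affine ✓ | relevant ✗ | unrestricted ✓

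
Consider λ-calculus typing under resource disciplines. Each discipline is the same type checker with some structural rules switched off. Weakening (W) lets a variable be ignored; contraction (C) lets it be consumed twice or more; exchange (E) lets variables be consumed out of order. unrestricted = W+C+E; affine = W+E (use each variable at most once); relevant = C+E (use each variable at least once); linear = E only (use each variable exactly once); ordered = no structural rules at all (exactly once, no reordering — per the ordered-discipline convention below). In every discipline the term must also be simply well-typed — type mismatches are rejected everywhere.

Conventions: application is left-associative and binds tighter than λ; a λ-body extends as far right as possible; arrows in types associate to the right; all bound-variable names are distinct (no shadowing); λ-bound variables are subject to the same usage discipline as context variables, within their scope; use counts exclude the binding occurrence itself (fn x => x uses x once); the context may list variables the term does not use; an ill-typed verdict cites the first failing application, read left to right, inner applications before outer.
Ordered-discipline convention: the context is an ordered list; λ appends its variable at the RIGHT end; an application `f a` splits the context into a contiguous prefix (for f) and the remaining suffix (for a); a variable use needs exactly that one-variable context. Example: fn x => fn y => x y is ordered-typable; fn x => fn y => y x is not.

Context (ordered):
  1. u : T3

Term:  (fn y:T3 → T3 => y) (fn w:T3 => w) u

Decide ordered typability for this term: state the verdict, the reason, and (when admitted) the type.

yes — u, y, w once each; derivable with no W/C/E; term : T3
usage: u: 1×, y (bound): 1×, w (bound): 1×
use order (left to right): y, w, u
typing: well-typed at T3
per-discipline verdicts: ordered ✓, linear ✓, affine ✓, relevant ✓, unrestricted ✓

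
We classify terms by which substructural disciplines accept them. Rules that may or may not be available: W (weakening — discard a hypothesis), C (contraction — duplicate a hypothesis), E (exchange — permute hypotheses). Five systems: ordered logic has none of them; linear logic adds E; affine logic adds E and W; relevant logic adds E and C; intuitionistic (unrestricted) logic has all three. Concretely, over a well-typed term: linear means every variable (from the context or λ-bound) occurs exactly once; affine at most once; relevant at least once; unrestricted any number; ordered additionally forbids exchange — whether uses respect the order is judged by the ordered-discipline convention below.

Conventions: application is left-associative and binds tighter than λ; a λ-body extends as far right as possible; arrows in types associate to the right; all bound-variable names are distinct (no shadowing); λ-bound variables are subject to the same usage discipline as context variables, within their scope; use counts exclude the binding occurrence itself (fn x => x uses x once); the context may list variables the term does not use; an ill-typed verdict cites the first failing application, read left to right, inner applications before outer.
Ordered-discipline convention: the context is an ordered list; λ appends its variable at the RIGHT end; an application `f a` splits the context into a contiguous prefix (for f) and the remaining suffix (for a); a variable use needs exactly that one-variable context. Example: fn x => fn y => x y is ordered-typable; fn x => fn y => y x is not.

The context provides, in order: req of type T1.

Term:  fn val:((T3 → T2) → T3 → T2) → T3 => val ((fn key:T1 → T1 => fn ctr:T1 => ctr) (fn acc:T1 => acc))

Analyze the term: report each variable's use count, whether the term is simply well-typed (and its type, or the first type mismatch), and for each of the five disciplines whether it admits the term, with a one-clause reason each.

usage: req ×0; val [bound] ×1; key [bound] ×0; ctr [bound] ×1; acc [bound] ×1
order of uses: val, ctr, acc
typing: ill-typed: an argument T1 → T1 mismatches the expected (T3 → T2) → T3 → T2
ordered: ✗ — not simply typable
linear: ✗ — fails simple typing
affine: ✗ — a type mismatch blocks all five
relevant: ✗ — the type mismatch rejects it
unrestricted: ✗ — not simply typable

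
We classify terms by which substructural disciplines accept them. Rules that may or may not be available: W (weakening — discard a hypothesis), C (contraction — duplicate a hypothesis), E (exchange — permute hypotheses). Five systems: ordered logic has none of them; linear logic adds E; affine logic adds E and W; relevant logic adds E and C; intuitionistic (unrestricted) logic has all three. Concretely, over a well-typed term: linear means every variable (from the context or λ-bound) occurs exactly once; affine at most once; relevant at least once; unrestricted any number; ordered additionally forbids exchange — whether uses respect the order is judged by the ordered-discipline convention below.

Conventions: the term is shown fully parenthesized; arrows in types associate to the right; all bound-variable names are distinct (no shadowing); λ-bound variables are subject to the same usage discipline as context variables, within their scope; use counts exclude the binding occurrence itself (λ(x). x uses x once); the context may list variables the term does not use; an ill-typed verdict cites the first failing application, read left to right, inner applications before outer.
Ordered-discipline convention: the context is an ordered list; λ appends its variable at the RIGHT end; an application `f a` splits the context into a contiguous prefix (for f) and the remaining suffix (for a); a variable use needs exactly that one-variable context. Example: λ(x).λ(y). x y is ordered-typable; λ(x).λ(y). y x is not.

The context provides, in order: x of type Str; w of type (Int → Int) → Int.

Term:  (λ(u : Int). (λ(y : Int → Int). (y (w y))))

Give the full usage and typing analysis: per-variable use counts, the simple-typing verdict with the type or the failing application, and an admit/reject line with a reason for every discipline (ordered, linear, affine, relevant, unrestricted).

variable uses: x=0; w=1; u (λ-bound)=0; y (λ-bound)=2
uses in reading order: y, w, y
typing: ✓ — Int → (Int → Int) → Int
ordered: ✗, y ×2 used more than once (contraction); needs weakening: x, u unused
linear: ✗, y ×2 used more than once (contraction); needs weakening: x, u unused
affine: ✗, y ×2 used more than once (contraction)
relevant: ✗, needs weakening: x, u unused
unrestricted: ✓, well-typed at Int → (Int → Int) → Int; no restrictions here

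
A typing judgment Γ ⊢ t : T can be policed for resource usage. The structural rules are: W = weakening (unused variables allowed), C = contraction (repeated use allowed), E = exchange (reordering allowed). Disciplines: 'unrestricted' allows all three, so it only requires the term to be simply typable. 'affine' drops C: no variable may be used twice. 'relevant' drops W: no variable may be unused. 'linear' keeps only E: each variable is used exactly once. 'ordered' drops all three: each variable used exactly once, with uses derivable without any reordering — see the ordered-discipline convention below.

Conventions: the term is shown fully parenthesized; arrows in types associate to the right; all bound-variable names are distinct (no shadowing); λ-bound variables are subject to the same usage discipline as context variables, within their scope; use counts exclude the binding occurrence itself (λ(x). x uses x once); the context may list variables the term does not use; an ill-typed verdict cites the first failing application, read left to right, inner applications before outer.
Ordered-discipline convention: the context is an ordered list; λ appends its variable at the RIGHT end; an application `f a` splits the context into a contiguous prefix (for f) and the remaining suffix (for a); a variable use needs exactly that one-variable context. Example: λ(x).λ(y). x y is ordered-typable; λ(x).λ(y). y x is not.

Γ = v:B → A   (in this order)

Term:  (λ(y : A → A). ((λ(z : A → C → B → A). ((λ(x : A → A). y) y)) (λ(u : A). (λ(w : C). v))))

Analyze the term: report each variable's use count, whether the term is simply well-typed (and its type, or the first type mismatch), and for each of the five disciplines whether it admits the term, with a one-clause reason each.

variable uses: v: 1×, y (λ-bound): 2×, z (λ-bound): 0×, x (λ-bound): 0×, u (λ-bound): 0×, w (λ-bound): 0×
order of uses: y, y, v
typing: well-typed — term : (A → A) → A → A
ordered ✗ (repeated use of y ×2; z, x, u, w left unused)
linear ✗ (repeated use of y ×2; z, x, u, w left unused)
affine ✗ (repeated use of y ×2)
relevant ✗ (z, x, u, w left unused)
unrestricted ✓ (typability at (A → A) → A → A is all that's needed)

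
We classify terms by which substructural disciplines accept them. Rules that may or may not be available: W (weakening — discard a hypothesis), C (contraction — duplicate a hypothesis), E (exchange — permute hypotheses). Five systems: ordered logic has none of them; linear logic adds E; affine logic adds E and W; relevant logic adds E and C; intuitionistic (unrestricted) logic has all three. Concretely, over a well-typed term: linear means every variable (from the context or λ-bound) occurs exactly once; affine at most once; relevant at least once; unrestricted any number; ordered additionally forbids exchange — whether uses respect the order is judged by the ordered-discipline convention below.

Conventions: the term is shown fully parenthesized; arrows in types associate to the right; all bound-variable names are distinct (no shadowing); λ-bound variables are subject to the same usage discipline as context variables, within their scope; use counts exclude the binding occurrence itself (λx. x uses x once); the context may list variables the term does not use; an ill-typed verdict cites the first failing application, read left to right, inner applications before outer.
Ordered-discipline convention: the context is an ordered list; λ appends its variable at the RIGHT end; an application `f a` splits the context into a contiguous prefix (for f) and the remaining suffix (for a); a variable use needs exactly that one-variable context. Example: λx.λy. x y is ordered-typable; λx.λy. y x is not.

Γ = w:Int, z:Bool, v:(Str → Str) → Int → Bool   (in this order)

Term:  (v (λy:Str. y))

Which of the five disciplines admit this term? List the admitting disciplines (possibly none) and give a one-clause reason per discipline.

admitted by: affine, unrestricted
usage: w: 0×; z: 0×; v: 1×; y [bound]: 1×
use order (left to right): v, y
typing: the term checks, with type Int → Bool
ordered: ✗, unused: w, z — weakening required
linear: ✗, unused: w, z — weakening required
affine: ✓, no duplicate uses among w, z, v, y
relevant: ✗, unused: w, z — weakening required
unrestricted: ✓, simply typable at Int → Bool; W, C, E all held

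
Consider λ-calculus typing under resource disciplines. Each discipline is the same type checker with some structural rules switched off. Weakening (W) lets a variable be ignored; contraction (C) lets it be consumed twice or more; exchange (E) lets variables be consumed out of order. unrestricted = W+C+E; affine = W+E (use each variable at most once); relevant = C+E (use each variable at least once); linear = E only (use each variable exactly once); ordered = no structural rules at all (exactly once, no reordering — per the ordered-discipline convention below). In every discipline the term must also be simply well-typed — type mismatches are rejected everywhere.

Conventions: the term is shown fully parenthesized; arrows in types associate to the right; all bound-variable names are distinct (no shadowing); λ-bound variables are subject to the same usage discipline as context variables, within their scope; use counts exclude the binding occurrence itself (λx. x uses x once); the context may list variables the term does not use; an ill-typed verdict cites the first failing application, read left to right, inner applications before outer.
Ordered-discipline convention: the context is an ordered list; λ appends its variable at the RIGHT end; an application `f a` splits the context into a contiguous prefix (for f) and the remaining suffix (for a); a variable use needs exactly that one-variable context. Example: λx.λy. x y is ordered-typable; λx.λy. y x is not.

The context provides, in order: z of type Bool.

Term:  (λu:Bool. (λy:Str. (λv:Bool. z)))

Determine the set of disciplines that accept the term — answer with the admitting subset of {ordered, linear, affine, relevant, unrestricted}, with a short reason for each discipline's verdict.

admitted by: affine, unrestricted
usage: z=1, u (λ-bound)=0, y (λ-bound)=0, v (λ-bound)=0
uses in reading order: z
typing: well-typed — term : Bool → Str → Bool → Bool
ordered: ✗, u, y, v never used (weakening)
linear: ✗, u, y, v never used (weakening)
affine: ✓, no duplicate uses among z, u, y, v
relevant: ✗, u, y, v never used (weakening)
unrestricted: ✓, well-typed at Bool → Str → Bool → Bool; no restrictions here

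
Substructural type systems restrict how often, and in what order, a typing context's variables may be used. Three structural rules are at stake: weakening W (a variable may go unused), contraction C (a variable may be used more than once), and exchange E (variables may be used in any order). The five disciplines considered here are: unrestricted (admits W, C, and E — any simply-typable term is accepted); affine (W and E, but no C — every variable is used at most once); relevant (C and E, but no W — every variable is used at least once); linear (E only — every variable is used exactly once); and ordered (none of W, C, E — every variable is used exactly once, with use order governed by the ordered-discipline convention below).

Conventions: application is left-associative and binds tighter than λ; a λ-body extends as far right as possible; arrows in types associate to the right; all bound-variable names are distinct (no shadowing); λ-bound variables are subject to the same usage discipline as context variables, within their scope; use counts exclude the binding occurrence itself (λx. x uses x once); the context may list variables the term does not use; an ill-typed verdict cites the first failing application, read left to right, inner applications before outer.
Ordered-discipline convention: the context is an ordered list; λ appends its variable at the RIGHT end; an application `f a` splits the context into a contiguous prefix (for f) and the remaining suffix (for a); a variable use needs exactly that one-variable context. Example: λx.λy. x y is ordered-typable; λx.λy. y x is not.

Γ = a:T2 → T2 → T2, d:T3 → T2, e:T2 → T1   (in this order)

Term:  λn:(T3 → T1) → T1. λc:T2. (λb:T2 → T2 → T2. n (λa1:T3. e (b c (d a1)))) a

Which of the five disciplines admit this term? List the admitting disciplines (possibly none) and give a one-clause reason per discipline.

accepted by: linear, affine, relevant, unrestricted
usage: a: 1×; d: 1×; e: 1×; n (λ-bound): 1×; c (λ-bound): 1×; b (λ-bound): 1×; a1 (λ-bound): 1×
uses in reading order: n, e, b, c, d, a1, a
typing: ✓ — ((T3 → T1) → T1) → T2 → T1
ordered ✗ (use order n, e, b, c, d, a1, a needs exchange)
linear ✓ (single use per variable (a, d, e, n, c, b, a1))
affine ✓ (no duplicate uses among a, d, e, n, c, b, a1)
relevant ✓ (every one of a, d, e, n, c, b, a1 appears)
unrestricted ✓ (typability at ((T3 → T1) → T1) → T2 → T1 is all that's needed)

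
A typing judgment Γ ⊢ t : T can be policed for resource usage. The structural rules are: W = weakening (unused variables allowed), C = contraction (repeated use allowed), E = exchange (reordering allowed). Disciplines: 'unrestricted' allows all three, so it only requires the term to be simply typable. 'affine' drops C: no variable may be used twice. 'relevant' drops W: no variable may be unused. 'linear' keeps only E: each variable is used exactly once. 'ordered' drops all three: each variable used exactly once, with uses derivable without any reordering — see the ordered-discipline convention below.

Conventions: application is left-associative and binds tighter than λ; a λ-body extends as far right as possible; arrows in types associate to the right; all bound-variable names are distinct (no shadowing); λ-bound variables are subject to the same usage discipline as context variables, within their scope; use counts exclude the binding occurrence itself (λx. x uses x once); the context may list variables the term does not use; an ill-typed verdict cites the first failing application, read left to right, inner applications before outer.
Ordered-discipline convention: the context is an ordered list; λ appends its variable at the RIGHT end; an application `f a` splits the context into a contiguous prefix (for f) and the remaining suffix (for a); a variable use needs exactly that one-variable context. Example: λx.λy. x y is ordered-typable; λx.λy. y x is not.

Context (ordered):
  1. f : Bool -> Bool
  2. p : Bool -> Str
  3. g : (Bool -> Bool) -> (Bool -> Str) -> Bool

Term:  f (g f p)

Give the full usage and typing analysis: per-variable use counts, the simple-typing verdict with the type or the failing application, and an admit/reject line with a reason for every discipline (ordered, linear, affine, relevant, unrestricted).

usage: f: 2, p: 1, g: 1
left-to-right use order: f, g, f, p
typing: the term checks, with type Bool
ordered: ✗ — repeated use of f ×2
linear: ✗ — repeated use of f ×2
affine: ✗ — repeated use of f ×2
relevant: ✓ — at least one use each (f, p, g)
unrestricted: ✓ — well-typed at Bool; no restrictions here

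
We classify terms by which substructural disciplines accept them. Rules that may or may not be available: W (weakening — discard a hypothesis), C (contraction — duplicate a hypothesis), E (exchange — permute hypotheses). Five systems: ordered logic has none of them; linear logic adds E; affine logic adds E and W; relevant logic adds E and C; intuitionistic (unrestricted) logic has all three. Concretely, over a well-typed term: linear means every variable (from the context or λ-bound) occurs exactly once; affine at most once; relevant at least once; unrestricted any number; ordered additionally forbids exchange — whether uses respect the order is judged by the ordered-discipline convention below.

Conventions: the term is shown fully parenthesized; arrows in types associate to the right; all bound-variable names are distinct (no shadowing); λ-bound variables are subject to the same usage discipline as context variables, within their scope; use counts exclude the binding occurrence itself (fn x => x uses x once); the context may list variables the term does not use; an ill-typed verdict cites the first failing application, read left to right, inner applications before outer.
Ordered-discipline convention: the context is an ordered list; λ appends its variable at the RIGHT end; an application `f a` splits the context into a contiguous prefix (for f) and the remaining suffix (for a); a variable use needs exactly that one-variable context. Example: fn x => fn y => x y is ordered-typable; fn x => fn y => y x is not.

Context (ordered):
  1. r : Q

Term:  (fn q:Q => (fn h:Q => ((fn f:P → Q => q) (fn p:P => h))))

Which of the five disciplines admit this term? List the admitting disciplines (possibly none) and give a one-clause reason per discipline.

accepted by: affine, unrestricted
variable uses: r ×0, q (bound) ×1, h (bound) ×1, f (bound) ×0, p (bound) ×0
uses in reading order: q, h
typing: well-typed at Q → Q → Q
ordered ✗ (unused: r, f, p — weakening required)
linear ✗ (unused: r, f, p — weakening required)
affine ✓ (r, q, h, f, p: no repeats, contraction unneeded)
relevant ✗ (unused: r, f, p — weakening required)
unrestricted ✓ (type-checks (Q → Q → Q) and nothing is barred)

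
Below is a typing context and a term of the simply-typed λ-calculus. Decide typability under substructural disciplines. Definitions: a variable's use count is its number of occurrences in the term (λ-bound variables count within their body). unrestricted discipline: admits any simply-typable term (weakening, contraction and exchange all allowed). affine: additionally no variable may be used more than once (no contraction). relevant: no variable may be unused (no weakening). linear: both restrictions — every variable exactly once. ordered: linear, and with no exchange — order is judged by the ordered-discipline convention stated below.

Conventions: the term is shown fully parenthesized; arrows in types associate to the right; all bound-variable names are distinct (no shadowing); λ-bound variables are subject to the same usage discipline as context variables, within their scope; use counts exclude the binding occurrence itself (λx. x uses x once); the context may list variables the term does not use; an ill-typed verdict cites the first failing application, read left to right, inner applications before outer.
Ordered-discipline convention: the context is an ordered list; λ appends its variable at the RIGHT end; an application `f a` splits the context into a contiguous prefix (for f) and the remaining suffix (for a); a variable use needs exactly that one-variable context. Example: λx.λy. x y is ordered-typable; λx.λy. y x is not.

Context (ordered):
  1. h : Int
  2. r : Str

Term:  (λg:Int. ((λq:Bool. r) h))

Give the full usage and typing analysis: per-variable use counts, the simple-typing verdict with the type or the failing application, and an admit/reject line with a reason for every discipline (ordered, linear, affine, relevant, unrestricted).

usage: h ×1; r ×1; g (bound) ×0; q (bound) ×0
order of uses: r, h
typing: ill-typed: a function awaiting Bool gets Int
ordered: ✗ — not simply typable
linear: ✗ — fails simple typing
affine: ✗ — a type mismatch blocks all five
relevant: ✗ — the type mismatch rejects it
unrestricted: ✗ — not simply typable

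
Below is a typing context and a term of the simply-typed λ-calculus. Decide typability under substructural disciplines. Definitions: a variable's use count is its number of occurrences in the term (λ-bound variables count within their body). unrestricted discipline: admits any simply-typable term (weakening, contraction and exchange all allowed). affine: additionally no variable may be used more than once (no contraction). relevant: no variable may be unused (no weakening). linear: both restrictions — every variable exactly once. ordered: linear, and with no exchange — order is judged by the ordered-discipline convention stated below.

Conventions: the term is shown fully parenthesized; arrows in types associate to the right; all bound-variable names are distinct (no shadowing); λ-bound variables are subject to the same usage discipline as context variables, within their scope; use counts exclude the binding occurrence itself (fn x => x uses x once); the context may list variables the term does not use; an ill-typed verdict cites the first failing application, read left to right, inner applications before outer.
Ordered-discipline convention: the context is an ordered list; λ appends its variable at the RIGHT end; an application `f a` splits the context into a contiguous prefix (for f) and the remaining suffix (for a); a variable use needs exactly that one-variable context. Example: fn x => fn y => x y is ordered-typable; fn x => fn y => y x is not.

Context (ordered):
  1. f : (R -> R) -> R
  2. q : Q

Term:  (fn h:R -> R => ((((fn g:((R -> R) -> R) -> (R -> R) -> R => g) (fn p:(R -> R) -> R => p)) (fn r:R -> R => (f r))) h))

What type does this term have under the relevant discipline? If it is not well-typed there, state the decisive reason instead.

not well-typed under relevant — q never used (weakening)
usage: f: 1, q: 0, h (bound): 1, g (bound): 1, p (bound): 1, r (bound): 1
left-to-right use order: g, p, f, r, h
typing: well-typed at (R -> R) -> R
across the five disciplines: ordered ✗ · linear ✗ · affine ✓ · relevant ✗ · unrestricted ✓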